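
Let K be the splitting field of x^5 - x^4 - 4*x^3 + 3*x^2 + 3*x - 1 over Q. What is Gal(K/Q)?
The polynomial f is an irreducible quintic over Q, so G = Gal(f/Q) is a transitive subgroup of S_5: one of C_5 (5T1, order 5), D_5 (5T2, order 10), F_20 (5T3, order 20), A_5 (5T4, order 60) or S_5 (5T5, order 120). The discriminant of f is 14641 = 121^2, a perfect square, so G is contained in A_5. The transitive groups of degree 5 contained in A_5 are: C_5 (5T1, order 5), D_5 (5T2, order 10), A_5 (5T4, order 60). By Dedekind's theorem, for a prime p not dividing disc(f) the degrees of the irreducible factors of f mod p form the cycle type of an element of G. Factoring f modulo the 14 such primes p <= 47 (skipping 11, which divides the discriminant), each new pattern first appears at: mod 2: f = (x^5 + x^4 + x^2 + x + 1), pattern 5; mod 23: f = (x + 4)(x + 6)(x + 10)(x + 11)(x + 14), pattern 1+1+1+1+1. No other pattern occurs in this range, so the set of observed cycle types is {5, 1+1+1+1+1}. The candidates containing elements of all these cycle types are C_5 (5T1) of order 5, D_5 (5T2) of order 10, A_5 (5T4) of order 60; the others are excluded. The observed types are precisely the cycle types that occur in C_5 (5T1). Each of the other remaining candidates has further cycle types, and by the Chebotarev density theorem the matching factorization patterns would occur for a proportion of primes equal to their share of the group: D_5 (5T2) additionally contains elements of type 2+2+1 (5 of its 10 elements, about 50% of primes); A_5 (5T4) additionally contains elements of type 3+1+1, 2+2+1 (35 of its 60 elements, about 58% of primes). None of the 14 primes tested shows any such pattern (for each of these groups the chance of that is below 10^-4), which rules them out. Hence G = C_5 (5T1), of order 5.

C_5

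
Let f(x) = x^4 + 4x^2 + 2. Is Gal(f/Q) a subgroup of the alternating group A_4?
No

The polynomial is irreducible of degree 4 over Q. Its discriminant is 2048, which is not a perfect square. A Galois group lies in the alternating group exactly when the discriminant is a square in Q, so the Galois group (C_4) is not contained in A_4.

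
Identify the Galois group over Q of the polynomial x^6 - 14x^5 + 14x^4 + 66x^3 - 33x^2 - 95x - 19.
The polynomial f is an irreducible sextic over Q, so G = Gal(f/Q) is one of the 16 transitive subgroups 6T1, ..., 6T16 of S_6. The discriminant of f is 1770264843169 = 1330513^2, a perfect square, so G is contained in A_6. The transitive groups of degree 6 contained in A_6 are: A_4 (6T4, order 12), S_4 (6T7, order 24), (C_3 x C_3) : C_4 (6T10, order 36), PSL(2,5) (6T12, order 60), A_6 (6T15, order 360). By Dedekind's theorem, for a prime p not dividing disc(f) the degrees of the irreducible factors of f mod p form the cycle type of an element of G. Factoring f modulo the 21 such primes p <= 79 (skipping 19, which divides the discriminant), each new pattern first appears at: mod 2: f = (x + 1)(x^5 + x^4 + x^3 + x^2 + 1), pattern 5+1; mod 7: f = (x^3 + 2x^2 + 4x + 5)(x^3 + 5x^2 + 6), pattern 3+3; mod 61: f = (x + 11)(x + 56)(x^2 + 49x + 42)(x^2 + 53x + 51), pattern 2+2+1+1. No other pattern occurs in this range, so the set of observed cycle types is {5+1, 3+3, 2+2+1+1}. The candidates containing elements of all these cycle types are PSL(2,5) (6T12) of order 60, A_6 (6T15) of order 360; the others are excluded. The observed types are precisely the cycle types that occur in PSL(2,5) (6T12) (apart from the identity). Each of the other remaining candidates has further cycle types, and by the Chebotarev density theorem the matching factorization patterns would occur for a proportion of primes equal to their share of the group: A_6 (6T15) additionally contains elements of type 4+2, 3+1+1+1 (130 of its 360 elements, about 36% of primes). None of the 21 primes tested shows any such pattern (for each of these groups the chance of that is below 10^-4), which rules them out. Hence G = PSL(2,5) (6T12), of order 60.

PSL(2,5), A_5 acting on 6 points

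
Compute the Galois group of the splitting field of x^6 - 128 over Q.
D_6 (order 12)

The polynomial f is an irreducible sextic over Q, so G = Gal(f/Q) is one of the 16 transitive subgroups 6T1, ..., 6T16 of S_6. The discriminant of f is 1603087953297408, which is not a perfect square, so G is not contained in A_6. The transitive groups of degree 6 not contained in A_6 are: C_6 (6T1, order 6), S_3 (6T2, order 6), D_6 (6T3, order 12), C_3 x S_3 (6T5, order 18), A_4 x C_2 (6T6, order 24), S_4 (6T8, order 24), S_3 x S_3 (6T9, order 36), S_4 x C_2 (6T11, order 48), (S_3 x S_3) : C_2 (6T13, order 72), PGL(2,5) (6T14, order 120), S_6 (6T16, order 720). By Dedekind's theorem, for a prime p not dividing disc(f) the degrees of the irreducible factors of f mod p form the cycle type of an element of G. Factoring f modulo the 79 such primes p <= 419 (skipping 2, 3, which divide the discriminant), each new pattern first appears at: mod 5: f = (x^2 + 3)(x^2 + 2x + 3)(x^2 + 3x + 3), pattern 2+2+2; mod 7: f = (x^3 + 3)(x^3 + 4), pattern 3+3; mod 13: f = (x^6 + 2), pattern 6; mod 17: f = (x + 7)(x + 10)(x^2 + 7x + 15)(x^2 + 10x + 15), pattern 2+2+1+1; mod 31: f = (x + 4)(x + 7)(x + 11)(x + 20)(x + 24)(x + 27), pattern 1+1+1+1+1+1. No other pattern occurs in this range, so the set of observed cycle types is {2+2+2, 3+3, 6, 2+2+1+1, 1+1+1+1+1+1}. The candidates containing elements of all these cycle types are D_6 (6T3) of order 12, A_4 x C_2 (6T6) of order 24, S_3 x S_3 (6T9) of order 36, S_4 x C_2 (6T11) of order 48, (S_3 x S_3) : C_2 (6T13) of order 72, PGL(2,5) (6T14) of order 120, S_6 (6T16) of order 720; the others are excluded. The observed types are precisely the cycle types that occur in D_6 (6T3). Each of the other remaining candidates has further cycle types, and by the Chebotarev density theorem the matching factorization patterns would occur for a proportion of primes equal to their share of the group: A_4 x C_2 (6T6) additionally contains elements of type 2+1+1+1+1 (3 of its 24 elements, about 12% of primes); S_3 x S_3 (6T9) additionally contains elements of type 3+1+1+1 (4 of its 36 elements, about 11% of primes); S_4 x C_2 (6T11) additionally contains elements of type 4+2, 4+1+1, 2+1+1+1+1 (15 of its 48 elements, about 31% of primes); (S_3 x S_3) : C_2 (6T13) additionally contains elements of type 4+2, 3+2+1, 3+1+1+1, 2+1+1+1+1 (40 of its 72 elements, about 56% of primes); PGL(2,5) (6T14) additionally contains elements of type 5+1, 4+1+1 (54 of its 120 elements, about 45% of primes); S_6 (6T16) additionally contains elements of type 5+1, 4+2, 4+1+1, 3+2+1, 3+1+1+1, 2+1+1+1+1 (499 of its 720 elements, about 69% of primes). None of the 79 primes tested shows any such pattern (for each of these groups the chance of that is below 10^-4), which rules them out. Hence G = D_6 (6T3), of order 12.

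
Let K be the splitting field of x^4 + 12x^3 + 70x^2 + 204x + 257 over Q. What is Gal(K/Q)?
The polynomial is an irreducible quartic over Q and its discriminant is 8388608, which is not a perfect square, so the Galois group is not contained in A_4. The resolvent cubic y^3 - 70*y^2 + 1420*y - 6664 has exactly one rational root, so the Galois group is C_4 or D_4. The quartic becomes reducible over Q(sqrt(disc)), so the group is C_4.

C_4 (also written C4)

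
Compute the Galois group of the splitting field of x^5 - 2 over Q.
The polynomial f is an irreducible quintic over Q, so G = Gal(f/Q) is a transitive subgroup of S_5: one of C_5 (5T1, order 5), D_5 (5T2, order 10), F_20 (5T3, order 20), A_5 (5T4, order 60) or S_5 (5T5, order 120). The discriminant of f is 50000, which is not a perfect square, so G is not contained in A_5. The transitive groups of degree 5 not contained in A_5 are: F_20 (5T3, order 20), S_5 (5T5, order 120). By Dedekind's theorem, for a prime p not dividing disc(f) the degrees of the irreducible factors of f mod p form the cycle type of an element of G. Factoring f modulo the 18 such primes p <= 71 (skipping 2, 5, which divide the discriminant), each new pattern first appears at: mod 3: f = (x + 1)(x^4 + 2x^3 + x^2 + 2x + 1), pattern 4+1; mod 11: f = (x^5 + 9), pattern 5; mod 19: f = (x + 4)(x^2 + 16x + 16)(x^2 + 18x + 16), pattern 2+2+1. No other pattern occurs in this range, so the set of observed cycle types is {4+1, 5, 2+2+1}. The candidates containing elements of all these cycle types are F_20 (5T3) of order 20, S_5 (5T5) of order 120; the others are excluded. The observed types are precisely the cycle types that occur in F_20 (5T3) (apart from the identity). Each of the other remaining candidates has further cycle types, and by the Chebotarev density theorem the matching factorization patterns would occur for a proportion of primes equal to their share of the group: S_5 (5T5) additionally contains elements of type 3+2, 3+1+1, 2+1+1+1 (50 of its 120 elements, about 42% of primes). None of the 18 primes tested shows any such pattern (for each of these groups the chance of that is below 10^-4), which rules them out. Hence G = F_20 (5T3), of order 20.

F_20 (also written F20)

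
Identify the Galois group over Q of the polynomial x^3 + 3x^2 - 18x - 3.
C_3 (also written C3)

The polynomial is an irreducible cubic over Q and its discriminant is 29241 = 171^2, a perfect square. For an irreducible cubic, a square discriminant forces the Galois group to be A_3, the cyclic group of order 3.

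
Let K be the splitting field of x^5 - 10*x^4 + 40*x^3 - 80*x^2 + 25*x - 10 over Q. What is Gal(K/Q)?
The polynomial f is an irreducible quintic over Q, so G = Gal(f/Q) is a transitive subgroup of S_5: one of C_5 (5T1, order 5), D_5 (5T2, order 10), F_20 (5T3, order 20), A_5 (5T4, order 60) or S_5 (5T5, order 120). The discriminant of f is 58564000000 = 242000^2, a perfect square, so G is contained in A_5. The transitive groups of degree 5 contained in A_5 are: C_5 (5T1, order 5), D_5 (5T2, order 10), A_5 (5T4, order 60). By Dedekind's theorem, for a prime p not dividing disc(f) the degrees of the irreducible factors of f mod p form the cycle type of an element of G. Factoring f modulo the 3 such primes p <= 13 (skipping 2, 5, 11, which divide the discriminant), each new pattern first appears at: mod 3: f = (x^5 + 2x^4 + x^3 + x^2 + x + 2), pattern 5; mod 13: f = (x + 3)(x + 5)(x^3 + 8x^2 + 8), pattern 3+1+1. No other pattern occurs in this range, so the set of observed cycle types is {5, 3+1+1}. Among the candidates above, the only group containing elements of all these cycle types is A_5 (5T4) — each of C_5 (5T1), D_5 (5T2) lacks at least one of them. Hence G = A_5 (5T4), of order 60.

A_5 (order 60)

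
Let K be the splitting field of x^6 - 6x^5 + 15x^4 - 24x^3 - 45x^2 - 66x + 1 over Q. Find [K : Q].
The degree of the splitting field over Q equals the order of the Galois group, so first determine the group. The polynomial f is an irreducible sextic over Q, so G = Gal(f/Q) is one of the 16 transitive subgroups 6T1, ..., 6T16 of S_6. The discriminant of f is 5114284084297728, which is not a perfect square, so G is not contained in A_6. The transitive groups of degree 6 not contained in A_6 are: C_6 (6T1, order 6), S_3 (6T2, order 6), D_6 (6T3, order 12), C_3 x S_3 (6T5, order 18), A_4 x C_2 (6T6, order 24), S_4 (6T8, order 24), S_3 x S_3 (6T9, order 36), S_4 x C_2 (6T11, order 48), (S_3 x S_3) : C_2 (6T13, order 72), PGL(2,5) (6T14, order 120), S_6 (6T16, order 720). By Dedekind's theorem, for a prime p not dividing disc(f) the degrees of the irreducible factors of f mod p form the cycle type of an element of G. Factoring f modulo the 79 such primes p <= 431 (skipping 2, 3, 31, 59, which divide the discriminant), each new pattern first appears at: mod 5: f = (x^2 + 2x + 4)(x^2 + 3x + 4)(x^2 + 4x + 1), pattern 2+2+2; mod 7: f = (x^3 + 4x^2 + 3)(x^3 + 4x^2 + 6x + 5), pattern 3+3; mod 13: f = (x^6 + 7x^5 + 2x^4 + 2x^3 + 7x^2 + 12x + 1), pattern 6; mod 17: f = (x + 1)(x + 15)(x^2 + 13x + 9)(x^2 + 16x + 16), pattern 2+2+1+1; mod 127: f = (x + 6)(x + 23)(x + 46)(x + 93)(x + 95)(x + 112), pattern 1+1+1+1+1+1. No other pattern occurs in this range, so the set of observed cycle types is {2+2+2, 3+3, 6, 2+2+1+1, 1+1+1+1+1+1}. The candidates containing elements of all these cycle types are D_6 (6T3) of order 12, A_4 x C_2 (6T6) of order 24, S_3 x S_3 (6T9) of order 36, S_4 x C_2 (6T11) of order 48, (S_3 x S_3) : C_2 (6T13) of order 72, PGL(2,5) (6T14) of order 120, S_6 (6T16) of order 720; the others are excluded. The observed types are precisely the cycle types that occur in D_6 (6T3). Each of the other remaining candidates has further cycle types, and by the Chebotarev density theorem the matching factorization patterns would occur for a proportion of primes equal to their share of the group: A_4 x C_2 (6T6) additionally contains elements of type 2+1+1+1+1 (3 of its 24 elements, about 12% of primes); S_3 x S_3 (6T9) additionally contains elements of type 3+1+1+1 (4 of its 36 elements, about 11% of primes); S_4 x C_2 (6T11) additionally contains elements of type 4+2, 4+1+1, 2+1+1+1+1 (15 of its 48 elements, about 31% of primes); (S_3 x S_3) : C_2 (6T13) additionally contains elements of type 4+2, 3+2+1, 3+1+1+1, 2+1+1+1+1 (40 of its 72 elements, about 56% of primes); PGL(2,5) (6T14) additionally contains elements of type 5+1, 4+1+1 (54 of its 120 elements, about 45% of primes); S_6 (6T16) additionally contains elements of type 5+1, 4+2, 4+1+1, 3+2+1, 3+1+1+1, 2+1+1+1+1 (499 of its 720 elements, about 69% of primes). None of the 79 primes tested shows any such pattern (for each of these groups the chance of that is below 10^-4), which rules them out. Hence G = D_6 (6T3), of order 12. The Galois group D_6 (6T3) has order 12, so the splitting field has degree 12 over Q.

12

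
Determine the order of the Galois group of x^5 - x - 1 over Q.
The degree of the splitting field over Q equals the order of the Galois group, so first determine the group. The polynomial f is an irreducible quintic over Q, so G = Gal(f/Q) is a transitive subgroup of S_5: one of C_5 (5T1, order 5), D_5 (5T2, order 10), F_20 (5T3, order 20), A_5 (5T4, order 60) or S_5 (5T5, order 120). The discriminant of f is 2869, which is not a perfect square, so G is not contained in A_5. The transitive groups of degree 5 not contained in A_5 are: F_20 (5T3, order 20), S_5 (5T5, order 120). By Dedekind's theorem, for a prime p not dividing disc(f) the degrees of the irreducible factors of f mod p form the cycle type of an element of G. Factoring f modulo the first such prime p = 2, each new pattern first appears at: mod 2: f = (x^2 + x + 1)(x^3 + x^2 + 1), pattern 3+2. No other pattern occurs in this range, so the set of observed cycle types is {3+2}. Among the candidates above, the only group containing elements of all these cycle types is S_5 (5T5) — F_20 (5T3) lacks at least one of them. Hence G = S_5 (5T5), of order 120. The Galois group S_5 (5T5) has order 120, so the splitting field has degree 120 over Q.

120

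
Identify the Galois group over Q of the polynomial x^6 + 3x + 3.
The polynomial f is an irreducible sextic over Q, so G = Gal(f/Q) is one of the 16 transitive subgroups 6T1, ..., 6T16 of S_6. The discriminant of f is -9059283, which is not a perfect square, so G is not contained in A_6. The transitive groups of degree 6 not contained in A_6 are: C_6 (6T1, order 6), S_3 (6T2, order 6), D_6 (6T3, order 12), C_3 x S_3 (6T5, order 18), A_4 x C_2 (6T6, order 24), S_4 (6T8, order 24), S_3 x S_3 (6T9, order 36), S_4 x C_2 (6T11, order 48), (S_3 x S_3) : C_2 (6T13, order 72), PGL(2,5) (6T14, order 120), S_6 (6T16, order 720). By Dedekind's theorem, for a prime p not dividing disc(f) the degrees of the irreducible factors of f mod p form the cycle type of an element of G. Factoring f modulo the 28 such primes p <= 127 (skipping 3, 17, 43, which divide the discriminant), each new pattern first appears at: mod 2: f = (x^6 + x + 1), pattern 6; mod 7: f = (x + 6)(x^2 + 3x + 6)(x^3 + 5x^2 + x + 3), pattern 3+2+1; mod 11: f = (x^2 + 2x + 2)(x^4 + 9x^3 + 2x^2 + 7), pattern 4+2; mod 13: f = (x + 5)(x + 10)(x^2 + x + 3)(x^2 + 10x + 6), pattern 2+2+1+1; mod 61: f = (x + 2)(x + 4)(x + 10)(x + 21)(x^2 + 24x + 50), pattern 2+1+1+1+1; mod 97: f = (x + 10)(x + 12)(x + 49)(x^3 + 26x^2 + 60x + 34), pattern 3+1+1+1; mod 113: f = (x^2 + 4x + 10)(x^2 + 45x + 105)(x^2 + 64x + 72), pattern 2+2+2; mod 127: f = (x^3 + 39x^2 + 18x + 106)(x^3 + 88x^2 + 106x + 18), pattern 3+3. No other pattern occurs in this range, so the set of observed cycle types is {6, 3+2+1, 4+2, 2+2+1+1, 2+1+1+1+1, 3+1+1+1, 2+2+2, 3+3}. The candidates containing elements of all these cycle types are (S_3 x S_3) : C_2 (6T13) of order 72, S_6 (6T16) of order 720; the others are excluded. The observed types are precisely the cycle types that occur in (S_3 x S_3) : C_2 (6T13) (apart from the identity). Each of the other remaining candidates has further cycle types, and by the Chebotarev density theorem the matching factorization patterns would occur for a proportion of primes equal to their share of the group: S_6 (6T16) additionally contains elements of type 5+1, 4+1+1 (234 of its 720 elements, about 32% of primes). None of the 28 primes tested shows any such pattern (for each of these groups the chance of that is below 10^-4), which rules them out. Hence G = (S_3 x S_3) : C_2 (6T13), of order 72.

(S_3 x S_3) : C_2 (order 72)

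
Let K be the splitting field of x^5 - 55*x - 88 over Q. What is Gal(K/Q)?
5T4: A_5

The polynomial f is an irreducible quintic over Q, so G = Gal(f/Q) is a transitive subgroup of S_5: one of C_5 (5T1, order 5), D_5 (5T2, order 10), F_20 (5T3, order 20), A_5 (5T4, order 60) or S_5 (5T5, order 120). The discriminant of f is 58564000000 = 242000^2, a perfect square, so G is contained in A_5. The transitive groups of degree 5 contained in A_5 are: C_5 (5T1, order 5), D_5 (5T2, order 10), A_5 (5T4, order 60). By Dedekind's theorem, for a prime p not dividing disc(f) the degrees of the irreducible factors of f mod p form the cycle type of an element of G. Factoring f modulo the 3 such primes p <= 13 (skipping 2, 5, 11, which divide the discriminant), each new pattern first appears at: mod 3: f = (x^5 + 2x + 2), pattern 5; mod 13: f = (x + 5)(x + 7)(x^3 + x^2 + 5x + 9), pattern 3+1+1. No other pattern occurs in this range, so the set of observed cycle types is {5, 3+1+1}. Among the candidates above, the only group containing elements of all these cycle types is A_5 (5T4) — each of C_5 (5T1), D_5 (5T2) lacks at least one of them. Hence G = A_5 (5T4), of order 60.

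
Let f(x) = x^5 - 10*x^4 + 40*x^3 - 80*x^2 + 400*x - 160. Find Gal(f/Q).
The polynomial f is an irreducible quintic over Q, so G = Gal(f/Q) is a transitive subgroup of S_5: one of C_5 (5T1, order 5), D_5 (5T2, order 10), F_20 (5T3, order 20), A_5 (5T4, order 60) or S_5 (5T5, order 120). The discriminant of f is 1073741824000000 = 32768000^2, a perfect square, so G is contained in A_5. The transitive groups of degree 5 contained in A_5 are: C_5 (5T1, order 5), D_5 (5T2, order 10), A_5 (5T4, order 60). By Dedekind's theorem, for a prime p not dividing disc(f) the degrees of the irreducible factors of f mod p form the cycle type of an element of G. Factoring f modulo the 2 such primes p <= 7 (skipping 2, 5, which divide the discriminant), each new pattern first appears at: mod 3: f = (x^5 + 2x^4 + x^3 + x^2 + x + 2), pattern 5; mod 7: f = (x + 2)(x + 4)(x^3 + 5x^2 + 2x + 1), pattern 3+1+1. No other pattern occurs in this range, so the set of observed cycle types is {5, 3+1+1}. Among the candidates above, the only group containing elements of all these cycle types is A_5 (5T4) — each of C_5 (5T1), D_5 (5T2) lacks at least one of them. Hence G = A_5 (5T4), of order 60.

A_5 (order 60)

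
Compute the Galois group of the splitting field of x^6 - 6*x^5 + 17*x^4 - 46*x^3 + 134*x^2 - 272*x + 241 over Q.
The polynomial f is an irreducible sextic over Q, so G = Gal(f/Q) is one of the 16 transitive subgroups 6T1, ..., 6T16 of S_6. The discriminant of f is -15635001708544, which is not a perfect square, so G is not contained in A_6. The transitive groups of degree 6 not contained in A_6 are: C_6 (6T1, order 6), S_3 (6T2, order 6), D_6 (6T3, order 12), C_3 x S_3 (6T5, order 18), A_4 x C_2 (6T6, order 24), S_4 (6T8, order 24), S_3 x S_3 (6T9, order 36), S_4 x C_2 (6T11, order 48), (S_3 x S_3) : C_2 (6T13, order 72), PGL(2,5) (6T14, order 120), S_6 (6T16, order 720). By Dedekind's theorem, for a prime p not dividing disc(f) the degrees of the irreducible factors of f mod p form the cycle type of an element of G. Factoring f modulo the 17 such primes p <= 67 (skipping 2, 31, which divide the discriminant), each new pattern first appears at: mod 3: f = (x + 1)(x + 2)(x^4 + 2x + 2), pattern 4+1+1; mod 5: f = (x^3 + x^2 + 2)(x^3 + 3x^2 + 4x + 3), pattern 3+3; mod 7: f = (x^6 + x^5 + 3x^4 + 3x^3 + x^2 + x + 3), pattern 6; mod 11: f = (x^2 + 2x + 4)(x^2 + 5x + 2)(x^2 + 9x + 4), pattern 2+2+2; mod 13: f = (x^2 + 12x + 8)(x^4 + 8x^3 + 4x^2 + 11x + 9), pattern 4+2; mod 37: f = (x + 14)(x + 34)(x^2 + 28x + 24)(x^2 + 29x + 2), pattern 2+2+1+1; mod 47: f = (x + 4)(x + 14)(x + 15)(x + 34)(x^2 + 21x + 29), pattern 2+1+1+1+1. No other pattern occurs in this range, so the set of observed cycle types is {4+1+1, 3+3, 6, 2+2+2, 4+2, 2+2+1+1, 2+1+1+1+1}. The candidates containing elements of all these cycle types are S_4 x C_2 (6T11) of order 48, S_6 (6T16) of order 720; the others are excluded. The observed types are precisely the cycle types that occur in S_4 x C_2 (6T11) (apart from the identity). Each of the other remaining candidates has further cycle types, and by the Chebotarev density theorem the matching factorization patterns would occur for a proportion of primes equal to their share of the group: S_6 (6T16) additionally contains elements of type 5+1, 3+2+1, 3+1+1+1 (304 of its 720 elements, about 42% of primes). None of the 17 primes tested shows any such pattern (for each of these groups the chance of that is below 10^-4), which rules them out. Hence G = S_4 x C_2 (6T11), of order 48.

S_4 x C_2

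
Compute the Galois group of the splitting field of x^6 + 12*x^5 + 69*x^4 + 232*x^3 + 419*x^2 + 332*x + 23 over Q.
The polynomial f is an irreducible sextic over Q, so G = Gal(f/Q) is one of the 16 transitive subgroups 6T1, ..., 6T16 of S_6. The discriminant of f is 870211913777152, which is not a perfect square, so G is not contained in A_6. The transitive groups of degree 6 not contained in A_6 are: C_6 (6T1, order 6), S_3 (6T2, order 6), D_6 (6T3, order 12), C_3 x S_3 (6T5, order 18), A_4 x C_2 (6T6, order 24), S_4 (6T8, order 24), S_3 x S_3 (6T9, order 36), S_4 x C_2 (6T11, order 48), (S_3 x S_3) : C_2 (6T13, order 72), PGL(2,5) (6T14, order 120), S_6 (6T16, order 720). By Dedekind's theorem, for a prime p not dividing disc(f) the degrees of the irreducible factors of f mod p form the cycle type of an element of G. Factoring f modulo the 22 such primes p <= 89 (skipping 2, 37, which divide the discriminant), each new pattern first appears at: mod 3: f = (x^3 + x^2 + 2)(x^3 + 2x^2 + x + 1), pattern 3+3; mod 5: f = (x^2 + x + 1)(x^2 + 2x + 3)(x^2 + 4x + 1), pattern 2+2+2; mod 17: f = (x + 5)(x + 16)(x^4 + 8x^3 + 8x^2 + 2x + 9), pattern 4+1+1; mod 67: f = (x + 11)(x + 60)(x^2 + 4x + 2)(x^2 + 4x + 29), pattern 2+2+1+1. No other pattern occurs in this range, so the set of observed cycle types is {3+3, 2+2+2, 4+1+1, 2+2+1+1}. The candidates containing elements of all these cycle types are S_4 (6T8) of order 24, S_4 x C_2 (6T11) of order 48, PGL(2,5) (6T14) of order 120, S_6 (6T16) of order 720; the others are excluded. The observed types are precisely the cycle types that occur in S_4 (6T8) (apart from the identity). Each of the other remaining candidates has further cycle types, and by the Chebotarev density theorem the matching factorization patterns would occur for a proportion of primes equal to their share of the group: S_4 x C_2 (6T11) additionally contains elements of type 6, 4+2, 2+1+1+1+1 (17 of its 48 elements, about 35% of primes); PGL(2,5) (6T14) additionally contains elements of type 6, 5+1 (44 of its 120 elements, about 37% of primes); S_6 (6T16) additionally contains elements of type 6, 5+1, 4+2, 3+2+1, 3+1+1+1, 2+1+1+1+1 (529 of its 720 elements, about 73% of primes). None of the 22 primes tested shows any such pattern (for each of these groups the chance of that is below 10^-4), which rules them out. Hence G = S_4 (6T8), of order 24.

S_4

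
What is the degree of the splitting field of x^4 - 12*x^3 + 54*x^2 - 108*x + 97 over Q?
4

The degree of the splitting field over Q equals the order of the Galois group, so first determine the group. The polynomial is an irreducible quartic over Q and its discriminant is 1048576 = 1024^2, a perfect square, so the Galois group is contained in A_4. The resolvent cubic y^3 - 54*y^2 + 908*y - 4680 splits completely over Q, which gives the Klein four-group V_4. The Galois group V_4 (4T2) has order 4, so the splitting field has degree 4 over Q.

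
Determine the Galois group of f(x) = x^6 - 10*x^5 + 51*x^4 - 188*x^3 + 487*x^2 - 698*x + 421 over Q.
C_6, the cyclic group of order 6

The polynomial f is an irreducible sextic over Q, so G = Gal(f/Q) is one of the 16 transitive subgroups 6T1, ..., 6T16 of S_6. The discriminant of f is -1154968245501952, which is not a perfect square, so G is not contained in A_6. The transitive groups of degree 6 not contained in A_6 are: C_6 (6T1, order 6), S_3 (6T2, order 6), D_6 (6T3, order 12), C_3 x S_3 (6T5, order 18), A_4 x C_2 (6T6, order 24), S_4 (6T8, order 24), S_3 x S_3 (6T9, order 36), S_4 x C_2 (6T11, order 48), (S_3 x S_3) : C_2 (6T13, order 72), PGL(2,5) (6T14, order 120), S_6 (6T16, order 720). By Dedekind's theorem, for a prime p not dividing disc(f) the degrees of the irreducible factors of f mod p form the cycle type of an element of G. Factoring f modulo the 37 such primes p <= 167 (skipping 2, 7, which divide the discriminant), each new pattern first appears at: mod 3: f = (x^6 + 2x^5 + x^3 + x^2 + x + 1), pattern 6; mod 11: f = (x^3 + 2x^2 + 4x + 1)(x^3 + 10x^2 + 5x + 3), pattern 3+3; mod 13: f = (x^2 + 2x + 7)(x^2 + 6x + 2)(x^2 + 8x + 5), pattern 2+2+2; mod 29: f = (x + 1)(x + 10)(x + 21)(x + 23)(x + 24)(x + 27), pattern 1+1+1+1+1+1. No other pattern occurs in this range, so the set of observed cycle types is {6, 3+3, 2+2+2, 1+1+1+1+1+1}. The candidates containing elements of all these cycle types are C_6 (6T1) of order 6, D_6 (6T3) of order 12, C_3 x S_3 (6T5) of order 18, A_4 x C_2 (6T6) of order 24, S_3 x S_3 (6T9) of order 36, S_4 x C_2 (6T11) of order 48, (S_3 x S_3) : C_2 (6T13) of order 72, PGL(2,5) (6T14) of order 120, S_6 (6T16) of order 720; the others are excluded. The observed types are precisely the cycle types that occur in C_6 (6T1). Each of the other remaining candidates has further cycle types, and by the Chebotarev density theorem the matching factorization patterns would occur for a proportion of primes equal to their share of the group: D_6 (6T3) additionally contains elements of type 2+2+1+1 (3 of its 12 elements, about 25% of primes); C_3 x S_3 (6T5) additionally contains elements of type 3+1+1+1 (4 of its 18 elements, about 22% of primes); A_4 x C_2 (6T6) additionally contains elements of type 2+2+1+1, 2+1+1+1+1 (6 of its 24 elements, about 25% of primes); S_3 x S_3 (6T9) additionally contains elements of type 3+1+1+1, 2+2+1+1 (13 of its 36 elements, about 36% of primes); S_4 x C_2 (6T11) additionally contains elements of type 4+2, 4+1+1, 2+2+1+1, 2+1+1+1+1 (24 of its 48 elements, about 50% of primes); (S_3 x S_3) : C_2 (6T13) additionally contains elements of type 4+2, 3+2+1, 3+1+1+1, 2+2+1+1, 2+1+1+1+1 (49 of its 72 elements, about 68% of primes); PGL(2,5) (6T14) additionally contains elements of type 5+1, 4+1+1, 2+2+1+1 (69 of its 120 elements, about 58% of primes); S_6 (6T16) additionally contains elements of type 5+1, 4+2, 4+1+1, 3+2+1, 3+1+1+1, 2+2+1+1, 2+1+1+1+1 (544 of its 720 elements, about 76% of primes). None of the 37 primes tested shows any such pattern (for each of these groups the chance of that is below 10^-4), which rules them out. Hence G = C_6 (6T1), of order 6.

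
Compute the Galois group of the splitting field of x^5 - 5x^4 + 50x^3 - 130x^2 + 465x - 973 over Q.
The polynomial f is an irreducible quintic over Q, so G = Gal(f/Q) is a transitive subgroup of S_5: one of C_5 (5T1, order 5), D_5 (5T2, order 10), F_20 (5T3, order 20), A_5 (5T4, order 60) or S_5 (5T5, order 120). The discriminant of f is 673506304000000 = 25952000^2, a perfect square, so G is contained in A_5. The transitive groups of degree 5 contained in A_5 are: C_5 (5T1, order 5), D_5 (5T2, order 10), A_5 (5T4, order 60). By Dedekind's theorem, for a prime p not dividing disc(f) the degrees of the irreducible factors of f mod p form the cycle type of an element of G. Factoring f modulo the 2 such primes p <= 7 (skipping 2, 5, which divide the discriminant), each new pattern first appears at: mod 3: f = (x^5 + x^4 + 2x^3 + 2x^2 + 2), pattern 5; mod 7: f = (x)(x + 1)(x^3 + x^2 + 3), pattern 3+1+1. No other pattern occurs in this range, so the set of observed cycle types is {5, 3+1+1}. Among the candidates above, the only group containing elements of all these cycle types is A_5 (5T4) — each of C_5 (5T1), D_5 (5T2) lacks at least one of them. Hence G = A_5 (5T4), of order 60.

A_5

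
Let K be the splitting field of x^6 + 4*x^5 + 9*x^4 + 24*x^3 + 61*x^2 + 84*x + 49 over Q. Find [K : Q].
The degree of the splitting field over Q equals the order of the Galois group, so first determine the group. The polynomial f is an irreducible sextic over Q, so G = Gal(f/Q) is one of the 16 transitive subgroups 6T1, ..., 6T16 of S_6. The discriminant of f is -4014080000, which is not a perfect square, so G is not contained in A_6. The transitive groups of degree 6 not contained in A_6 are: C_6 (6T1, order 6), S_3 (6T2, order 6), D_6 (6T3, order 12), C_3 x S_3 (6T5, order 18), A_4 x C_2 (6T6, order 24), S_4 (6T8, order 24), S_3 x S_3 (6T9, order 36), S_4 x C_2 (6T11, order 48), (S_3 x S_3) : C_2 (6T13, order 72), PGL(2,5) (6T14, order 120), S_6 (6T16, order 720). By Dedekind's theorem, for a prime p not dividing disc(f) the degrees of the irreducible factors of f mod p form the cycle type of an element of G. Factoring f modulo the 22 such primes p <= 97 (skipping 2, 5, 7, which divide the discriminant), each new pattern first appears at: mod 3: f = (x^3 + 2x + 2)(x^3 + x^2 + x + 2), pattern 3+3; mod 13: f = (x + 2)(x + 7)(x^4 + 8x^3 + x^2 + 7x + 10), pattern 4+1+1; mod 37: f = (x^2 + 7x + 27)(x^2 + 9x + 33)(x^2 + 25x + 4), pattern 2+2+2; mod 43: f = (x + 17)(x + 41)(x^2 + 10x + 29)(x^2 + 22x + 2), pattern 2+2+1+1. No other pattern occurs in this range, so the set of observed cycle types is {3+3, 4+1+1, 2+2+2, 2+2+1+1}. The candidates containing elements of all these cycle types are S_4 (6T8) of order 24, S_4 x C_2 (6T11) of order 48, PGL(2,5) (6T14) of order 120, S_6 (6T16) of order 720; the others are excluded. The observed types are precisely the cycle types that occur in S_4 (6T8) (apart from the identity). Each of the other remaining candidates has further cycle types, and by the Chebotarev density theorem the matching factorization patterns would occur for a proportion of primes equal to their share of the group: S_4 x C_2 (6T11) additionally contains elements of type 6, 4+2, 2+1+1+1+1 (17 of its 48 elements, about 35% of primes); PGL(2,5) (6T14) additionally contains elements of type 6, 5+1 (44 of its 120 elements, about 37% of primes); S_6 (6T16) additionally contains elements of type 6, 5+1, 4+2, 3+2+1, 3+1+1+1, 2+1+1+1+1 (529 of its 720 elements, about 73% of primes). None of the 22 primes tested shows any such pattern (for each of these groups the chance of that is below 10^-4), which rules them out. Hence G = S_4 (6T8), of order 24. The Galois group S_4 (6T8) has order 24, so the splitting field has degree 24 over Q.

24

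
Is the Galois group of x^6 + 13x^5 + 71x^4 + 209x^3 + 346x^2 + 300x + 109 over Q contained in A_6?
The polynomial is irreducible of degree 6 over Q. Its discriminant is 525625 = 725^2, a perfect square. A Galois group lies in the alternating group exactly when the discriminant is a square in Q, so the Galois group ((C_3 x C_3) : C_4) is contained in A_6.

Yes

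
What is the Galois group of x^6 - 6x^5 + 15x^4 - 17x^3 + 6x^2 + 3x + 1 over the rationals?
The polynomial f is an irreducible sextic over Q, so G = Gal(f/Q) is one of the 16 transitive subgroups 6T1, ..., 6T16 of S_6. The discriminant of f is -177147, which is not a perfect square, so G is not contained in A_6. The transitive groups of degree 6 not contained in A_6 are: C_6 (6T1, order 6), S_3 (6T2, order 6), D_6 (6T3, order 12), C_3 x S_3 (6T5, order 18), A_4 x C_2 (6T6, order 24), S_4 (6T8, order 24), S_3 x S_3 (6T9, order 36), S_4 x C_2 (6T11, order 48), (S_3 x S_3) : C_2 (6T13, order 72), PGL(2,5) (6T14, order 120), S_6 (6T16, order 720). By Dedekind's theorem, for a prime p not dividing disc(f) the degrees of the irreducible factors of f mod p form the cycle type of an element of G. Factoring f modulo the 33 such primes p <= 139 (skipping 3, which divides the discriminant), each new pattern first appears at: mod 2: f = (x^6 + x^4 + x^3 + x + 1), pattern 6; mod 7: f = (x + 2)(x + 4)(x + 5)(x^3 + 4x^2 + 3x + 3), pattern 3+1+1+1; mod 17: f = (x^2 + 3x + 3)(x^2 + 11x + 12)(x^2 + 14x + 9), pattern 2+2+2; mod 19: f = (x^3 + 16x^2 + 3x + 8)(x^3 + 16x^2 + 3x + 12), pattern 3+3; mod 73: f = (x + 41)(x + 42)(x + 43)(x + 50)(x + 51)(x + 59), pattern 1+1+1+1+1+1. No other pattern occurs in this range, so the set of observed cycle types is {6, 3+1+1+1, 2+2+2, 3+3, 1+1+1+1+1+1}. The candidates containing elements of all these cycle types are C_3 x S_3 (6T5) of order 18, S_3 x S_3 (6T9) of order 36, (S_3 x S_3) : C_2 (6T13) of order 72, S_6 (6T16) of order 720; the others are excluded. The observed types are precisely the cycle types that occur in C_3 x S_3 (6T5). Each of the other remaining candidates has further cycle types, and by the Chebotarev density theorem the matching factorization patterns would occur for a proportion of primes equal to their share of the group: S_3 x S_3 (6T9) additionally contains elements of type 2+2+1+1 (9 of its 36 elements, about 25% of primes); (S_3 x S_3) : C_2 (6T13) additionally contains elements of type 4+2, 3+2+1, 2+2+1+1, 2+1+1+1+1 (45 of its 72 elements, about 62% of primes); S_6 (6T16) additionally contains elements of type 5+1, 4+2, 4+1+1, 3+2+1, 2+2+1+1, 2+1+1+1+1 (504 of its 720 elements, about 70% of primes). None of the 33 primes tested shows any such pattern (for each of these groups the chance of that is below 10^-4), which rules them out. Hence G = C_3 x S_3 (6T5), of order 18.

C_3 x S_3 (also written G18)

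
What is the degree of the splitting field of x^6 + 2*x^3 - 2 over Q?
36

The degree of the splitting field over Q equals the order of the Galois group, so first determine the group. The polynomial f is an irreducible sextic over Q, so G = Gal(f/Q) is one of the 16 transitive subgroups 6T1, ..., 6T16 of S_6. The discriminant of f is 5038848, which is not a perfect square, so G is not contained in A_6. The transitive groups of degree 6 not contained in A_6 are: C_6 (6T1, order 6), S_3 (6T2, order 6), D_6 (6T3, order 12), C_3 x S_3 (6T5, order 18), A_4 x C_2 (6T6, order 24), S_4 (6T8, order 24), S_3 x S_3 (6T9, order 36), S_4 x C_2 (6T11, order 48), (S_3 x S_3) : C_2 (6T13, order 72), PGL(2,5) (6T14, order 120), S_6 (6T16, order 720). By Dedekind's theorem, for a prime p not dividing disc(f) the degrees of the irreducible factors of f mod p form the cycle type of an element of G. Factoring f modulo the 23 such primes p <= 97 (skipping 2, 3, which divide the discriminant), each new pattern first appears at: mod 5: f = (x^6 + 2x^3 + 3), pattern 6; mod 11: f = (x + 6)(x + 8)(x^2 + 3x + 9)(x^2 + 5x + 3), pattern 2+2+1+1; mod 13: f = (x + 7)(x + 8)(x + 11)(x^3 + 10), pattern 3+1+1+1; mod 31: f = (x^2 + 17x + 27)(x^2 + 22x + 11)(x^2 + 23x + 24), pattern 2+2+2; mod 97: f = (x^3 + 11)(x^3 + 88), pattern 3+3. No other pattern occurs in this range, so the set of observed cycle types is {6, 2+2+1+1, 3+1+1+1, 2+2+2, 3+3}. The candidates containing elements of all these cycle types are S_3 x S_3 (6T9) of order 36, (S_3 x S_3) : C_2 (6T13) of order 72, S_6 (6T16) of order 720; the others are excluded. The observed types are precisely the cycle types that occur in S_3 x S_3 (6T9) (apart from the identity). Each of the other remaining candidates has further cycle types, and by the Chebotarev density theorem the matching factorization patterns would occur for a proportion of primes equal to their share of the group: (S_3 x S_3) : C_2 (6T13) additionally contains elements of type 4+2, 3+2+1, 2+1+1+1+1 (36 of its 72 elements, about 50% of primes); S_6 (6T16) additionally contains elements of type 5+1, 4+2, 4+1+1, 3+2+1, 2+1+1+1+1 (459 of its 720 elements, about 64% of primes). None of the 23 primes tested shows any such pattern (for each of these groups the chance of that is below 10^-4), which rules them out. Hence G = S_3 x S_3 (6T9), of order 36. The Galois group S_3 x S_3 (6T9) has order 36, so the splitting field has degree 36 over Q.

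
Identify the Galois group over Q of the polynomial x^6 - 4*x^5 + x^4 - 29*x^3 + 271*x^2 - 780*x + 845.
(C_3 x C_3) : C_4 (order 36)

The polynomial f is an irreducible sextic over Q, so G = Gal(f/Q) is one of the 16 transitive subgroups 6T1, ..., 6T16 of S_6. The discriminant of f is 9440517399405625 = 97162325^2, a perfect square, so G is contained in A_6. The transitive groups of degree 6 contained in A_6 are: A_4 (6T4, order 12), S_4 (6T7, order 24), (C_3 x C_3) : C_4 (6T10, order 36), PSL(2,5) (6T12, order 60), A_6 (6T15, order 360). By Dedekind's theorem, for a prime p not dividing disc(f) the degrees of the irreducible factors of f mod p form the cycle type of an element of G. Factoring f modulo the 22 such primes p <= 101 (skipping 5, 13, 29, 61, which divide the discriminant), each new pattern first appears at: mod 2: f = (x^2 + x + 1)(x^4 + x^3 + x^2 + x + 1), pattern 4+2; mod 11: f = (x^3 + x^2 + 6x + 10)(x^3 + 6x^2 + 2), pattern 3+3; mod 19: f = (x + 3)(x + 7)(x^2 + 11x + 1)(x^2 + 13x + 14), pattern 2+2+1+1; mod 101: f = (x + 34)(x + 74)(x + 81)(x^3 + 9x^2 + 65x + 58), pattern 3+1+1+1. No other pattern occurs in this range, so the set of observed cycle types is {4+2, 3+3, 2+2+1+1, 3+1+1+1}. The candidates containing elements of all these cycle types are (C_3 x C_3) : C_4 (6T10) of order 36, A_6 (6T15) of order 360; the others are excluded. The observed types are precisely the cycle types that occur in (C_3 x C_3) : C_4 (6T10) (apart from the identity). Each of the other remaining candidates has further cycle types, and by the Chebotarev density theorem the matching factorization patterns would occur for a proportion of primes equal to their share of the group: A_6 (6T15) additionally contains elements of type 5+1 (144 of its 360 elements, about 40% of primes). None of the 22 primes tested shows any such pattern (for each of these groups the chance of that is below 10^-4), which rules them out. Hence G = (C_3 x C_3) : C_4 (6T10), of order 36.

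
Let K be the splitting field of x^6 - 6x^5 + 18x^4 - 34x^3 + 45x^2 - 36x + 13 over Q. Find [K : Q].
120

The degree of the splitting field over Q equals the order of the Galois group, so first determine the group. The polynomial f is an irreducible sextic over Q, so G = Gal(f/Q) is one of the 16 transitive subgroups 6T1, ..., 6T16 of S_6. The discriminant of f is -16003008, which is not a perfect square, so G is not contained in A_6. The transitive groups of degree 6 not contained in A_6 are: C_6 (6T1, order 6), S_3 (6T2, order 6), D_6 (6T3, order 12), C_3 x S_3 (6T5, order 18), A_4 x C_2 (6T6, order 24), S_4 (6T8, order 24), S_3 x S_3 (6T9, order 36), S_4 x C_2 (6T11, order 48), (S_3 x S_3) : C_2 (6T13, order 72), PGL(2,5) (6T14, order 120), S_6 (6T16, order 720). By Dedekind's theorem, for a prime p not dividing disc(f) the degrees of the irreducible factors of f mod p form the cycle type of an element of G. Factoring f modulo the 21 such primes p <= 89 (skipping 2, 3, 7, which divide the discriminant), each new pattern first appears at: mod 5: f = (x^6 + 4x^5 + 3x^4 + x^3 + 4x + 3), pattern 6; mod 11: f = (x + 8)(x^5 + 8x^4 + 9x^3 + 4x^2 + 2x + 3), pattern 5+1; mod 13: f = (x)(x + 4)(x^4 + 3x^3 + 6x^2 + 7x + 4), pattern 4+1+1; mod 23: f = (x + 2)(x + 6)(x^2 + 3x + 21)(x^2 + 6x + 10), pattern 2+2+1+1; mod 43: f = (x^3 + 16x^2 + 30x + 18)(x^3 + 21x^2 + 39x + 27), pattern 3+3; mod 61: f = (x^2 + 30x + 2)(x^2 + 41x + 31)(x^2 + 45x + 13), pattern 2+2+2. No other pattern occurs in this range, so the set of observed cycle types is {6, 5+1, 4+1+1, 2+2+1+1, 3+3, 2+2+2}. The candidates containing elements of all these cycle types are PGL(2,5) (6T14) of order 120, S_6 (6T16) of order 720; the others are excluded. The observed types are precisely the cycle types that occur in PGL(2,5) (6T14) (apart from the identity). Each of the other remaining candidates has further cycle types, and by the Chebotarev density theorem the matching factorization patterns would occur for a proportion of primes equal to their share of the group: S_6 (6T16) additionally contains elements of type 4+2, 3+2+1, 3+1+1+1, 2+1+1+1+1 (265 of its 720 elements, about 37% of primes). None of the 21 primes tested shows any such pattern (for each of these groups the chance of that is below 10^-4), which rules them out. Hence G = PGL(2,5) (6T14), of order 120. The Galois group PGL(2,5) (6T14) has order 120, so the splitting field has degree 120 over Q.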